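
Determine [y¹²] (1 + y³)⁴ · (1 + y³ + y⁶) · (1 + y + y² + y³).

(1 + y³)⁴ has coefficients 1,0,0,4,0,0,6,0,0,4,0,0,1 for degrees 0…12.
(1 + y³ + y⁶) has coefficients 1,0,0,1,0,0,1,0,0,0,0,0,0 for degrees 0…12.
Finally multiplying by (1 + y + y² + y³), the product of all factors after the first has coefficients 1,1,1,2,1,1,2,1,1,1,0,0,0 for degrees 0…12.
[y¹²] = 1·0 + 4·1 + 6·2 + 4·2 + 1·1 = 25.

25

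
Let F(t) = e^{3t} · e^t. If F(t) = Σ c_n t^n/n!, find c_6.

The EGF product rule gives c_6 = Σ_{k_1+k_2=6} C(6; k_1,k_2) · ∏ g_i(k_i), where e^{3t} gives (3)^k; e^t gives (1)^k.
g_1(k) for k = 0…6: 1, 3, 9, 27, 81, 243, 729.
g_2(k) for k = 0…6: 1, 1, 1, 1, 1, 1, 1.
c_6 = Σ_k C(6,k)·g_1(k)·g_2(6−k) = 1·1·1 + 6·3·1 + 15·9·1 + 20·27·1 + 15·81·1 + 6·243·1 + 1·729·1 = 1 + 18 + 135 + 540 + 1215 + 1458 + 729 = 4096.

4096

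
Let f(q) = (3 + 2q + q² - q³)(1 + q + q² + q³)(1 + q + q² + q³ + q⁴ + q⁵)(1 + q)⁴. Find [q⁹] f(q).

(3 + 2q + q² - q³) has coefficients 3,2,1,-1 for degrees 0…3.
(1 + q + q² + q³) has coefficients 1,1,1,1,0,0,0,0,0,0 for degrees 0…9.
Multiplying by (1 + q + q² + q³ + q⁴ + q⁵) gives running coefficients 1,2,3,4,4,4,3,2,1,0 for degrees 0…9.
Finally multiplying by (1 + q)⁴, the product of all factors after the first has coefficients 1,6,17,32,47,58,62,58,47,32 for degrees 0…9.
[q⁹] = 3·32 + 2·47 + 1·58 − 1·62 = 186.

186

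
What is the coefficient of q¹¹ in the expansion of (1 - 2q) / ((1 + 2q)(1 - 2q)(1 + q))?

Partial fractions give a closed form: a_n = (2)·(-2)^n + (-1)·(-1)^n.
At n = 11: a_11 = -4095.

-4095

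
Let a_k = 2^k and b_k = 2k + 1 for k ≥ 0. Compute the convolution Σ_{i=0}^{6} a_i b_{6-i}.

Write out a_i and b_{6-i} for i = 0,…,6 and sum the products.
Σ = 1·13 + 2·11 + 4·9 + 8·7 + 16·5 + 32·3 + 64·1 = 367.

367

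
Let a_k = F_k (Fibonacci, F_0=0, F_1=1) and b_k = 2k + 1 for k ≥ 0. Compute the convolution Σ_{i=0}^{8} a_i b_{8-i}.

212

This is [x^8] in the product of the two ordinary generating functions.
Σ = 0·17 + 1·15 + 1·13 + 2·11 + 3·9 + 5·7 + 8·5 + 13·3 + 21·1 = 212.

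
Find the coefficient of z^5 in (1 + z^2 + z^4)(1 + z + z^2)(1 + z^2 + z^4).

(1 + z^2 + z^4) has coefficients 1,0,1,0,1 for degrees 0…4.
(1 + z + z^2) has coefficients 1,1,1,0,0,0 for degrees 0…5.
Finally multiplying by (1 + z^2 + z^4), the product of all factors after the first has coefficients 1,1,2,1,2,1 for degrees 0…5.
[z^5] = 1·1 + 1·1 + 1·1 = 3.

3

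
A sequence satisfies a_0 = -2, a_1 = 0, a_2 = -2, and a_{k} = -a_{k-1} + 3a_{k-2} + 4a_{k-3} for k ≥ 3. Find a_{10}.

-160

The ordinary generating function has denominator 1 + z - 3z^2 - 4z^3.
Iterating the recurrence: a_0,…,a_{10} = -2, 0, -2, -6, 0, -26, 2, -80, -18, -214, -160.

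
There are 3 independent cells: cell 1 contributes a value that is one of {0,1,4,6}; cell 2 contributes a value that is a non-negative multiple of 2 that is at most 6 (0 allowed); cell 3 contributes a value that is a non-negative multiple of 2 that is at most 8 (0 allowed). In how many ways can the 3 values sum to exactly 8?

The generating function for the choices is (1 + y + y⁴ + y⁶)·(1 + y² + y⁴ + y⁶)·(1 + y² + y⁴ + y⁶ + y⁸); the count is [y⁸].
(1 + y + y⁴ + y⁶) has coefficients 1,1,0,0,1,0,1 for degrees 0…6.
(1 + y² + y⁴ + y⁶) has coefficients 1,0,1,0,1,0,1,0,0 for degrees 0…8.
Finally multiplying by (1 + y² + y⁴ + y⁶ + y⁸), the product of all factors after the first has coefficients 1,0,2,0,3,0,4,0,4 for degrees 0…8.
[y⁸] = 1·4 + 1·0 + 1·3 + 1·2 = 9.

9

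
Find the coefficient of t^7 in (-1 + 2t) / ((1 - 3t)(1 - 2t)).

-2187

Partial fractions give a closed form: a_n = (-1)·3^n.
At n = 7: a_7 = -2187.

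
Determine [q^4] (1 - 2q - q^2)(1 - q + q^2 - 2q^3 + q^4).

4

(1 - 2q - q^2) has coefficients 1,-2,-1 for degrees 0…2.
(1 - q + q^2 - 2q^3 + q^4) has coefficients 1,-1,1,-2,1 for degrees 0…4.
[q^4] = 1·1 − 2·(-2) − 1·1 = 4.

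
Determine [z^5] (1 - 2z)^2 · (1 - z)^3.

-4

(1 - 2z)^2 has coefficients 1,-4,4 for degrees 0…2.
(1 - z)^3 has coefficients 1,-3,3,-1,0,0 for degrees 0…5.
[z^5] = 1·0 − 4·0 + 4·(-1) = -4.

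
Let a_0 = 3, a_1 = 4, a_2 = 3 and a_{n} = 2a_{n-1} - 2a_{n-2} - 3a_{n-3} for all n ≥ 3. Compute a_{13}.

The ordinary generating function has denominator 1 - 2q + 2q^2 + 3q^3.
Iterating the recurrence: a_0,…,a_{13} = 3, 4, 3, -11, -40, -67, -21, 212, 667, 973, -24, -3995, -10861, -13660.

-13660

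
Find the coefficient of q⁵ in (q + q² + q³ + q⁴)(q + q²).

2

(q + q² + q³ + q⁴) has coefficients 0,1,1,1,1 for degrees 0…4.
(q + q²) has coefficients 0,1,1,0,0,0 for degrees 0…5.
[q⁵] = 1·0 + 1·0 + 1·1 + 1·1 = 2.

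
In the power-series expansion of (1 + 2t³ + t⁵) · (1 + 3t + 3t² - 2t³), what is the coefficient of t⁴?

(1 + 2t³ + t⁵) has coefficients 1,0,0,2,0 for degrees 0…4.
(1 + 3t + 3t² - 2t³) has coefficients 1,3,3,-2,0 for degrees 0…4.
[t⁴] = 1·0 + 2·3 = 6.

6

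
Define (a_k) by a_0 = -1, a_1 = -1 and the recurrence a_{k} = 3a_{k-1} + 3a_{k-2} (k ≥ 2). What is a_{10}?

-239841

The ordinary generating function has denominator 1 - 3y - 3y^2.
Iterating the recurrence: a_0,…,a_{10} = -1, -1, -6, -21, -81, -306, -1161, -4401, -16686, -63261, -239841.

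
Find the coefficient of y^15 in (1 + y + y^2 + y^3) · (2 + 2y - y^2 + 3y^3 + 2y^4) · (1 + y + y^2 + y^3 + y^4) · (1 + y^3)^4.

177

(1 + y + y^2 + y^3) has coefficients 1,1,1,1 for degrees 0…3.
(2 + 2y - y^2 + 3y^3 + 2y^4) has coefficients 2,2,-1,3,2,0,0,0,0,0,0,0,0,0,0,0 for degrees 0…15.
Multiplying by (1 + y + y^2 + y^3 + y^4) gives running coefficients 2,4,3,6,8,6,4,5,2,0,0,0,0,0,0,0 for degrees 0…15.
Finally multiplying by (1 + y^3)^4, the product of all factors after the first has coefficients 2,4,3,14,24,18,40,61,44,60,84,56,50,66,39,22 for degrees 0…15.
[y^15] = 1·22 + 1·39 + 1·66 + 1·50 = 177.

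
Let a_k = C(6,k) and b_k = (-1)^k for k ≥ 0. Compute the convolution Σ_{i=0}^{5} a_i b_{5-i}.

The convolution is the t^5 coefficient of A(t)B(t).
Σ = 1·(-1) + 6·1 + 15·(-1) + 20·1 + 15·(-1) + 6·1 = 1.

1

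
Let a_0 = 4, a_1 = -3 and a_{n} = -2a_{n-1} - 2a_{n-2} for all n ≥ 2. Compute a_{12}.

The ordinary generating function has denominator 1 + 2x + 2x^2.
Iterating the recurrence: a_0,…,a_{12} = 4, -3, -2, 10, -16, 12, 8, -40, 64, -48, -32, 160, -256.

-256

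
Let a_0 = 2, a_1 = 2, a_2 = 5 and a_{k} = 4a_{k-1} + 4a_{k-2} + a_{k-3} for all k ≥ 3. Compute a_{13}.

The ordinary generating function has denominator 1 - 4q - 4q^2 - q^3.
Iterating the recurrence: a_0,…,a_{13} = 2, 2, 5, 30, 142, 693, 3370, 16394, 79749, 387942, 1887158, 9180149, 44657170, 217236434.

217236434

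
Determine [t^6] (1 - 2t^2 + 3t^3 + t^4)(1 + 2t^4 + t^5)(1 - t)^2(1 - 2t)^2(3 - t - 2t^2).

(1 - 2t^2 + 3t^3 + t^4) has coefficients 1,0,-2,3,1 for degrees 0…4.
(1 + 2t^4 + t^5) has coefficients 1,0,0,0,2,1,0 for degrees 0…6.
Multiplying by (1 - t)^2 gives running coefficients 1,-2,1,0,2,-3,0 for degrees 0…6.
Multiplying by (1 - 2t)^2 gives running coefficients 1,-6,13,-12,6,-11,20 for degrees 0…6.
Finally multiplying by (3 - t - 2t^2), the product of all factors after the first has coefficients 3,-19,43,-37,4,-15,59 for degrees 0…6.
[t^6] = 1·59 − 2·4 + 3·(-37) + 1·43 = -17.

-17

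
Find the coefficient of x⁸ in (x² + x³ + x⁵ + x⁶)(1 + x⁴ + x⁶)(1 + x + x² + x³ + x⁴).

5

(x² + x³ + x⁵ + x⁶) has coefficients 0,0,1,1,0,1,1 for degrees 0…6.
(1 + x⁴ + x⁶) has coefficients 1,0,0,0,1,0,1,0,0 for degrees 0…8.
Finally multiplying by (1 + x + x² + x³ + x⁴), the product of all factors after the first has coefficients 1,1,1,1,2,1,2,2,2 for degrees 0…8.
[x⁸] = 1·2 + 1·1 + 1·1 + 1·1 = 5.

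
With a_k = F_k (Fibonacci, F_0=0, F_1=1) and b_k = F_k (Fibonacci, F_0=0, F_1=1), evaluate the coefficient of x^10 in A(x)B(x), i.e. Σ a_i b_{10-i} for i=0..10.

235

The convolution is the t^10 coefficient of A(t)B(t).
Σ = 0·55 + 1·34 + 1·21 + 2·13 + 3·8 + 5·5 + 8·3 + 13·2 + 21·1 + 34·1 + 55·0 = 235.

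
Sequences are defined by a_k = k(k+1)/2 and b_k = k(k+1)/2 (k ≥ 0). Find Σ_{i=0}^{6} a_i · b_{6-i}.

126

The convolution is the x^6 coefficient of A(x)B(x).
Σ = 0·21 + 1·15 + 3·10 + 6·6 + 10·3 + 15·1 + 21·0 = 126.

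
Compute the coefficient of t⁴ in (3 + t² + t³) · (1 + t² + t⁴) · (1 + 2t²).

12

(3 + t² + t³) has coefficients 3,0,1,1 for degrees 0…3.
(1 + t² + t⁴) has coefficients 1,0,1,0,1 for degrees 0…4.
Finally multiplying by (1 + 2t²), the product of all factors after the first has coefficients 1,0,3,0,3 for degrees 0…4.
[t⁴] = 3·3 + 1·3 + 1·0 = 12.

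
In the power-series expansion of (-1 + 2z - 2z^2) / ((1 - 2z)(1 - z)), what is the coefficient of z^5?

-31

The denominator gives the recurrence a_n = 3a_(n−1) − 2a_(n−2) for n ≥ 3; the numerator fixes a_0 = -1, a_1 = -1, a_2 = -3.
Iterating: -1, -1, -3, -7, -15, -31, so a_5 = -31.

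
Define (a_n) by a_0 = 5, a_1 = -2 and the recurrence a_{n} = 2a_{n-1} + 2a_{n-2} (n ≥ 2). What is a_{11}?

30336

The ordinary generating function has denominator 1 - 2t - 2t^2.
Iterating the recurrence: a_0,…,a_{11} = 5, -2, 6, 8, 28, 72, 200, 544, 1488, 4064, 11104, 30336.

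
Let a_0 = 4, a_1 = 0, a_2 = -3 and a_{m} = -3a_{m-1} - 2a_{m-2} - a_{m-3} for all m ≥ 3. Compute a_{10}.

-1383

The ordinary generating function has denominator 1 + 3q + 2q^2 + q^3.
Iterating the recurrence: a_0,…,a_{10} = 4, 0, -3, 5, -9, 20, -47, 110, -256, 595, -1383.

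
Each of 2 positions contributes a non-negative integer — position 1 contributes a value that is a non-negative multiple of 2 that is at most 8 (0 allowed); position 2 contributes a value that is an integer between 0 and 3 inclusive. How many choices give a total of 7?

The generating function for the choices is (1 + y² + y⁴ + y⁶ + y⁸)·(1 + y + y² + y³); the count is [y⁷].
(1 + y² + y⁴ + y⁶ + y⁸) has coefficients 1,0,1,0,1,0,1,0 for degrees 0…7.
(1 + y + y² + y³) has coefficients 1,1,1,1,0,0,0,0 for degrees 0…7.
[y⁷] = 1·0 + 1·0 + 1·1 + 1·1 = 2.

2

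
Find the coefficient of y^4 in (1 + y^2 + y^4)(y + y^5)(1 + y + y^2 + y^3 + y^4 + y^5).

(1 + y^2 + y^4) has coefficients 1,0,1,0,1 for degrees 0…4.
(y + y^5) has coefficients 0,1,0,0,0 for degrees 0…4.
Finally multiplying by (1 + y + y^2 + y^3 + y^4 + y^5), the product of all factors after the first has coefficients 0,1,1,1,1 for degrees 0…4.
[y^4] = 1·1 + 1·1 + 1·0 = 2.

2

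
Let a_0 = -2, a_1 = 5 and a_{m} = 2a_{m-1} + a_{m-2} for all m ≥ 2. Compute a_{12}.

57818

The ordinary generating function has denominator 1 - 2q - q^2.
Iterating the recurrence: a_0,…,a_{12} = -2, 5, 8, 21, 50, 121, 292, 705, 1702, 4109, 9920, 23949, 57818.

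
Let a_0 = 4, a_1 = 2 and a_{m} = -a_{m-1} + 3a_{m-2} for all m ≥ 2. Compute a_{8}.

730

The ordinary generating function has denominator 1 + z - 3z^2.
Iterating the recurrence: a_0,…,a_{8} = 4, 2, 10, -4, 34, -46, 148, -286, 730.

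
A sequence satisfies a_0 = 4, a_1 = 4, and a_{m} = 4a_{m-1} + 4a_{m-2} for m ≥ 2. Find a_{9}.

1844224

The ordinary generating function has denominator 1 - 4y - 4y^2.
Iterating the recurrence: a_0,…,a_{9} = 4, 4, 32, 144, 704, 3392, 16384, 79104, 381952, 1844224.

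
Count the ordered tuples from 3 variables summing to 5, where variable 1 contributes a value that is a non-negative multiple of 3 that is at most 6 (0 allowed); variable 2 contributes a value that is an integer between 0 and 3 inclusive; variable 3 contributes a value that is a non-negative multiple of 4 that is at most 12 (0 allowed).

The generating function for the choices is (1 + y^3 + y^6)·(1 + y + y^2 + y^3)·(1 + y^4 + y^8 + y^12); the count is [y^5].
(1 + y^3 + y^6) has coefficients 1,0,0,1,0,0 for degrees 0…5.
(1 + y + y^2 + y^3) has coefficients 1,1,1,1,0,0 for degrees 0…5.
Finally multiplying by (1 + y^4 + y^8 + y^12), the product of all factors after the first has coefficients 1,1,1,1,1,1 for degrees 0…5.
[y^5] = 1·1 + 1·1 = 2.

2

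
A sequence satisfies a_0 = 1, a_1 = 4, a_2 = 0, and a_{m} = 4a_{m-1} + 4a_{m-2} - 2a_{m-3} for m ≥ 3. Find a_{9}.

124600

The ordinary generating function has denominator 1 - 4z - 4z^2 + 2z^3.
Iterating the recurrence: a_0,…,a_{9} = 1, 4, 0, 14, 48, 248, 1156, 5520, 26208, 124600.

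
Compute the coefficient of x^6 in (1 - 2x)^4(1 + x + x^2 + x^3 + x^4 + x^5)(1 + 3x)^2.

(1 - 2x)^4 has coefficients 1,-8,24,-32,16 for degrees 0…4.
(1 + x + x^2 + x^3 + x^4 + x^5) has coefficients 1,1,1,1,1,1,0 for degrees 0…6.
Finally multiplying by (1 + 3x)^2, the product of all factors after the first has coefficients 1,7,16,16,16,16,15 for degrees 0…6.
[x^6] = 1·15 − 8·16 + 24·16 − 32·16 + 16·16 = 15.

15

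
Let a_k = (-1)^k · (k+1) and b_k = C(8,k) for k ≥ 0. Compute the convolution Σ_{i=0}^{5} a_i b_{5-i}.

Write out a_i and b_{5-i} for i = 0,…,5 and sum the products.
Σ = 1·56 − 2·70 + 3·56 − 4·28 + 5·8 − 6·1 = 6.

6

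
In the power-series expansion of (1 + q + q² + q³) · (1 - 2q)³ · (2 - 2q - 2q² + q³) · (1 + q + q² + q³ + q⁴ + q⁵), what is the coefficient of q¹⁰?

18

(1 + q + q² + q³) has coefficients 1,1,1,1 for degrees 0…3.
(1 - 2q)³ has coefficients 1,-6,12,-8,0,0,0,0,0,0,0 for degrees 0…10.
Multiplying by (2 - 2q - 2q² + q³) gives running coefficients 2,-14,34,-27,-14,28,-8,0,0,0,0 for degrees 0…10.
Finally multiplying by (1 + q + q² + q³ + q⁴ + q⁵), the product of all factors after the first has coefficients 2,-12,22,-5,-19,9,-1,13,-21,6,20 for degrees 0…10.
[q¹⁰] = 1·20 + 1·6 + 1·(-21) + 1·13 = 18.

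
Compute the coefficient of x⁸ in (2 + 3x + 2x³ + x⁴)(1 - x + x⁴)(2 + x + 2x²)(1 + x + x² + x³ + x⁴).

(2 + 3x + 2x³ + x⁴) has coefficients 2,3,0,2,1 for degrees 0…4.
(1 - x + x⁴) has coefficients 1,-1,0,0,1,0,0,0,0 for degrees 0…8.
Multiplying by (2 + x + 2x²) gives running coefficients 2,-1,1,-2,2,1,2,0,0 for degrees 0…8.
Finally multiplying by (1 + x + x² + x³ + x⁴), the product of all factors after the first has coefficients 2,1,2,0,2,1,4,3,5 for degrees 0…8.
[x⁸] = 2·5 + 3·3 + 2·1 + 1·2 = 23.

23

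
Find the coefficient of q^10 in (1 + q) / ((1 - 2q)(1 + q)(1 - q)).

2047

The denominator gives the recurrence a_n = 2a_(n−1) + a_(n−2) − 2a_(n−3) for n ≥ 3; the numerator fixes a_0 = 1, a_1 = 3, a_2 = 7.
Iterating: 1, 3, 7, 15, 31, 63, 127, 255, 511, 1023, 2047, so a_10 = 2047.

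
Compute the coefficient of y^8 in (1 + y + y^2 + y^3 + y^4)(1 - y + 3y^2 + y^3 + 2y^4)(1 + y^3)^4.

40

(1 + y + y^2 + y^3 + y^4) has coefficients 1,1,1,1,1 for degrees 0…4.
(1 - y + 3y^2 + y^3 + 2y^4) has coefficients 1,-1,3,1,2,0,0,0,0 for degrees 0…8.
Finally multiplying by (1 + y^3)^4, the product of all factors after the first has coefficients 1,-1,3,5,-2,12,10,2,18 for degrees 0…8.
[y^8] = 1·18 + 1·2 + 1·10 + 1·12 + 1·(-2) = 40.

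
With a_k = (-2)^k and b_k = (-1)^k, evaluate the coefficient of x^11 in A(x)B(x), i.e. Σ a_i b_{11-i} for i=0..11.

This is [x^11] in the product of the two ordinary generating functions.
Σ = 1·(-1) − 2·1 + 4·(-1) − 8·1 + 16·(-1) − 32·1 + 64·(-1) − 128·1 + 256·(-1) − 512·1 + 1024·(-1) − 2048·1 = -4095.

-4095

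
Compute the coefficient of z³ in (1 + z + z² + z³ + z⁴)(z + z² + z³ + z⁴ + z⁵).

(1 + z + z² + z³ + z⁴) has coefficients 1,1,1,1 for degrees 0…3.
(z + z² + z³ + z⁴ + z⁵) has coefficients 0,1,1,1 for degrees 0…3.
[z³] = 1·1 + 1·1 + 1·1 + 1·0 = 3.

3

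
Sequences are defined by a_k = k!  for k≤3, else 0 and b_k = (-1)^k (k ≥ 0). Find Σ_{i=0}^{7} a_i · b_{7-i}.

4

This is [x^7] in the product of the two ordinary generating functions.
Σ = 1·(-1) + 1·1 + 2·(-1) + 6·1 + 0·(-1) + 0·1 + 0·(-1) + 0·1 = 4.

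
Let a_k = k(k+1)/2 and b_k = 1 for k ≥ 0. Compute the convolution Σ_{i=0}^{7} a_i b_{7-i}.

84

Write out a_i and b_{7-i} for i = 0,…,7 and sum the products.
Σ = 0·1 + 1·1 + 3·1 + 6·1 + 10·1 + 15·1 + 21·1 + 28·1 = 84.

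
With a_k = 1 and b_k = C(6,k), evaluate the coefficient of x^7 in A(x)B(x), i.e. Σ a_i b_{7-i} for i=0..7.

This is [x^7] in the product of the two ordinary generating functions.
Σ = 1·0 + 1·1 + 1·6 + 1·15 + 1·20 + 1·15 + 1·6 + 1·1 = 64.

64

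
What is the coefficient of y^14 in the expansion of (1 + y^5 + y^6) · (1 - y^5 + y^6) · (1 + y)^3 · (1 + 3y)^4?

-486

(1 + y^5 + y^6) has coefficients 1,0,0,0,0,1,1 for degrees 0…6.
(1 - y^5 + y^6) has coefficients 1,0,0,0,0,-1,1,0,0,0,0,0,0,0,0 for degrees 0…14.
Multiplying by (1 + y)^3 gives running coefficients 1,3,3,1,0,-1,-2,0,2,1,0,0,0,0,0 for degrees 0…14.
Finally multiplying by (1 + 3y)^4, the product of all factors after the first has coefficients 1,15,93,307,579,620,337,3,-214,-272,-42,270,270,81,0 for degrees 0…14.
[y^14] = 1·0 + 1·(-272) + 1·(-214) = -486.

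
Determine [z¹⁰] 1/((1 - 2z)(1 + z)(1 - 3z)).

131495

Partial fractions give a closed form: a_n = (-4/3)·2^n + (1/12)·(-1)^n + (9/4)·3^n.
At n = 10: a_10 = 131495.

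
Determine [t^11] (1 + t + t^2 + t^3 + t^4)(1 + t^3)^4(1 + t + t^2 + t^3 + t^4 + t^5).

50

(1 + t + t^2 + t^3 + t^4) has coefficients 1,1,1,1,1 for degrees 0…4.
(1 + t^3)^4 has coefficients 1,0,0,4,0,0,6,0,0,4,0,0 for degrees 0…11.
Finally multiplying by (1 + t + t^2 + t^3 + t^4 + t^5), the product of all factors after the first has coefficients 1,1,1,5,5,5,10,10,10,10,10,10 for degrees 0…11.
[t^11] = 1·10 + 1·10 + 1·10 + 1·10 + 1·10 = 50.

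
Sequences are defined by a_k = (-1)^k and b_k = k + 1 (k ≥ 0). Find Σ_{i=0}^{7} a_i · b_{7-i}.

4

The convolution is the x^7 coefficient of A(x)B(x).
Σ = 1·8 − 1·7 + 1·6 − 1·5 + 1·4 − 1·3 + 1·2 − 1·1 = 4.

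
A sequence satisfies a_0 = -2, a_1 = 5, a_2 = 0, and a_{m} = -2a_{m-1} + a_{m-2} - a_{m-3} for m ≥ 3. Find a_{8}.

The ordinary generating function has denominator 1 + 2z - z^2 + z^3.
Iterating the recurrence: a_0,…,a_{8} = -2, 5, 0, 7, -19, 45, -116, 296, -753.

-753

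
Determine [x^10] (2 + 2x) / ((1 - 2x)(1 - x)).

Partial fractions give a closed form: a_n = (6)·2^n + (-4)·1^n.
At n = 10: a_10 = 6140.

6140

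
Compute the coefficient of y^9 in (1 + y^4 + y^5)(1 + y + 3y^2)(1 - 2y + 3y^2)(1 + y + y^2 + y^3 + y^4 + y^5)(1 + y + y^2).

(1 + y^4 + y^5) has coefficients 1,0,0,0,1,1 for degrees 0…5.
(1 + y + 3y^2) has coefficients 1,1,3,0,0,0,0,0,0,0 for degrees 0…9.
Multiplying by (1 - 2y + 3y^2) gives running coefficients 1,-1,4,-3,9,0,0,0,0,0 for degrees 0…9.
Multiplying by (1 + y + y^2 + y^3 + y^4 + y^5) gives running coefficients 1,0,4,1,10,10,9,10,6,9 for degrees 0…9.
Finally multiplying by (1 + y + y^2), the product of all factors after the first has coefficients 1,1,5,5,15,21,29,29,25,25 for degrees 0…9.
[y^9] = 1·25 + 1·21 + 1·15 = 61.

61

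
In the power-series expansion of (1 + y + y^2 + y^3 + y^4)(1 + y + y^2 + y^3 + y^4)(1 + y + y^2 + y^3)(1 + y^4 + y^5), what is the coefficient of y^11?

31

(1 + y + y^2 + y^3 + y^4) has coefficients 1,1,1,1,1 for degrees 0…4.
(1 + y + y^2 + y^3 + y^4) has coefficients 1,1,1,1,1,0,0,0,0,0,0,0 for degrees 0…11.
Multiplying by (1 + y + y^2 + y^3) gives running coefficients 1,2,3,4,4,3,2,1,0,0,0,0 for degrees 0…11.
Finally multiplying by (1 + y^4 + y^5), the product of all factors after the first has coefficients 1,2,3,4,5,6,7,8,8,7,5,3 for degrees 0…11.
[y^11] = 1·3 + 1·5 + 1·7 + 1·8 + 1·8 = 31.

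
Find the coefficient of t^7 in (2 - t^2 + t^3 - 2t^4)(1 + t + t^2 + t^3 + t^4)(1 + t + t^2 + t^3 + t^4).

(2 - t^2 + t^3 - 2t^4) has coefficients 2,0,-1,1,-2 for degrees 0…4.
(1 + t + t^2 + t^3 + t^4) has coefficients 1,1,1,1,1,0,0,0 for degrees 0…7.
Finally multiplying by (1 + t + t^2 + t^3 + t^4), the product of all factors after the first has coefficients 1,2,3,4,5,4,3,2 for degrees 0…7.
[t^7] = 2·2 − 1·4 + 1·5 − 2·4 = -3.

-3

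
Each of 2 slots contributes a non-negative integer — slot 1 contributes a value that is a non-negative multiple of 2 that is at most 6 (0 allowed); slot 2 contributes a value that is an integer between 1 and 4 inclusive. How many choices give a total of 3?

The generating function for the choices is (1 + x^2 + x^4 + x^6)·(x + x^2 + x^3 + x^4); the count is [x^3].
(1 + x^2 + x^4 + x^6) has coefficients 1,0,1,0 for degrees 0…3.
(x + x^2 + x^3 + x^4) has coefficients 0,1,1,1 for degrees 0…3.
[x^3] = 1·1 + 1·1 = 2.

2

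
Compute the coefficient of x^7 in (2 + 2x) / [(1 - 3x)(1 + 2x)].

3448

Partial fractions give a closed form: a_n = (8/5)·3^n + (2/5)·(-2)^n.
At n = 7: a_7 = 3448.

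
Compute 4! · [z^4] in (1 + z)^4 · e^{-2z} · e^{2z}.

The EGF product rule gives c_4 = Σ_{k_1+k_2+k_3=4} C(4; k_1,k_2,k_3) · ∏ g_i(k_i), where (1+z)^4 gives the falling factorial (4)_k; e^{-2z} gives (-2)^k; e^{2z} gives (2)^k.
g_1(k) for k = 0…4: 1, 4, 12, 24, 24.
g_2(k) for k = 0…4: 1, -2, 4, -8, 16.
g_3(k) for k = 0…4: 1, 2, 4, 8, 16.
First combine the last two factors: h(k) = Σ_j C(k,j)·g_2(j)·g_3(k−j) for k = 0…4: 1, 0, 0, 0, 0.
c_4 = Σ_k C(4,k)·g_1(k)·h(4−k) = 1·24·1 = 24.

24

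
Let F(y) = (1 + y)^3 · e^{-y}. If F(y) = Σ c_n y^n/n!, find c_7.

104

The EGF product rule gives c_7 = Σ_{k_1+k_2=7} C(7; k_1,k_2) · ∏ g_i(k_i), where (1+y)^3 gives the falling factorial (3)_k; e^{-y} gives (-1)^k.
g_1(k) for k = 0…7: 1, 3, 6, 6, 0, 0, 0, 0.
g_2(k) for k = 0…7: 1, -1, 1, -1, 1, -1, 1, -1.
c_7 = Σ_k C(7,k)·g_1(k)·g_2(7−k) = 1·1·(-1) + 7·3·1 + 21·6·(-1) + 35·6·1 = −1 + 21 − 126 + 210 = 104.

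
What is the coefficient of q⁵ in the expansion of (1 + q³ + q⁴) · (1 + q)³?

6

(1 + q³ + q⁴) has coefficients 1,0,0,1,1 for degrees 0…4.
(1 + q)³ has coefficients 1,3,3,1,0,0 for degrees 0…5.
[q⁵] = 1·0 + 1·3 + 1·3 = 6.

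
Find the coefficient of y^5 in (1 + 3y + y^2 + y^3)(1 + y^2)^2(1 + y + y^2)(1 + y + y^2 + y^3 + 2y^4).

(1 + 3y + y^2 + y^3) has coefficients 1,3,1,1 for degrees 0…3.
(1 + y^2)^2 has coefficients 1,0,2,0,1,0 for degrees 0…5.
Multiplying by (1 + y + y^2) gives running coefficients 1,1,3,2,3,1 for degrees 0…5.
Finally multiplying by (1 + y + y^2 + y^3 + 2y^4), the product of all factors after the first has coefficients 1,2,5,7,11,11 for degrees 0…5.
[y^5] = 1·11 + 3·11 + 1·7 + 1·5 = 56.

56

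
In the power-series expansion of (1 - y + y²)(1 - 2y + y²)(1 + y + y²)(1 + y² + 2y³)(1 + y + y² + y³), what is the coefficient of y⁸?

(1 - y + y²) has coefficients 1,-1,1 for degrees 0…2.
(1 - 2y + y²) has coefficients 1,-2,1,0,0,0,0,0,0 for degrees 0…8.
Multiplying by (1 + y + y²) gives running coefficients 1,-1,0,-1,1,0,0,0,0 for degrees 0…8.
Multiplying by (1 + y² + 2y³) gives running coefficients 1,-1,1,0,-1,-1,-1,2,0 for degrees 0…8.
Finally multiplying by (1 + y + y² + y³), the product of all factors after the first has coefficients 1,0,1,1,-1,-1,-3,-1,0 for degrees 0…8.
[y⁸] = 1·0 − 1·(-1) + 1·(-3) = -2.

-2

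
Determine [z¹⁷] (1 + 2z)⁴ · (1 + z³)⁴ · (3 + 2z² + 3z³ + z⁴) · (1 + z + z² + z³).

(1 + 2z)⁴ has coefficients 1,8,24,32,16 for degrees 0…4.
(1 + z³)⁴ has coefficients 1,0,0,4,0,0,6,0,0,4,0,0,1,0,0,0,0,0 for degrees 0…17.
Multiplying by (3 + 2z² + 3z³ + z⁴) gives running coefficients 3,0,2,15,1,8,30,4,12,30,6,8,15,4,2,3,1,0 for degrees 0…17.
Finally multiplying by (1 + z + z² + z³), the product of all factors after the first has coefficients 3,3,5,20,18,26,54,43,54,76,52,56,59,33,29,24,10,6 for degrees 0…17.
[z¹⁷] = 1·6 + 8·10 + 24·24 + 32·29 + 16·33 = 2118.

2118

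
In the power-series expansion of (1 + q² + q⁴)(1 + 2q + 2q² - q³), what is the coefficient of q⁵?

(1 + q² + q⁴) has coefficients 1,0,1,0,1 for degrees 0…4.
(1 + 2q + 2q² - q³) has coefficients 1,2,2,-1,0,0 for degrees 0…5.
[q⁵] = 1·0 + 1·(-1) + 1·2 = 1.

1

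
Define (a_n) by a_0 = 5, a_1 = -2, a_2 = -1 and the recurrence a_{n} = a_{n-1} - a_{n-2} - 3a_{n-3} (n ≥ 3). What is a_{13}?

2626

The ordinary generating function has denominator 1 - t + t^2 + 3t^3.
Iterating the recurrence: a_0,…,a_{13} = 5, -2, -1, -14, -7, 10, 59, 70, -19, -266, -457, -134, 1121, 2626.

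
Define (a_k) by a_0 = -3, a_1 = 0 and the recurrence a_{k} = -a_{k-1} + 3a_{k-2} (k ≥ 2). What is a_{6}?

The ordinary generating function has denominator 1 + t - 3t^2.
Iterating the recurrence: a_0,…,a_{6} = -3, 0, -9, 9, -36, 63, -171.

-171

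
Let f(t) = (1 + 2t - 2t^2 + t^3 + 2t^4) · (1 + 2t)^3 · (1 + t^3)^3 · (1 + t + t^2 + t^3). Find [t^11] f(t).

352

(1 + 2t - 2t^2 + t^3 + 2t^4) has coefficients 1,2,-2,1,2 for degrees 0…4.
(1 + 2t)^3 has coefficients 1,6,12,8,0,0,0,0,0,0,0,0 for degrees 0…11.
Multiplying by (1 + t^3)^3 gives running coefficients 1,6,12,11,18,36,27,18,36,25,6,12 for degrees 0…11.
Finally multiplying by (1 + t + t^2 + t^3), the product of all factors after the first has coefficients 1,7,19,30,47,77,92,99,117,106,85,79 for degrees 0…11.
[t^11] = 1·79 + 2·85 − 2·106 + 1·117 + 2·99 = 352.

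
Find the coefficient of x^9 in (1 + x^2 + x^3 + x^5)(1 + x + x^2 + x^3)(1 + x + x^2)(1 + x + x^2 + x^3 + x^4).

27

(1 + x^2 + x^3 + x^5) has coefficients 1,0,1,1,0,1 for degrees 0…5.
(1 + x + x^2 + x^3) has coefficients 1,1,1,1,0,0,0,0,0,0 for degrees 0…9.
Multiplying by (1 + x + x^2) gives running coefficients 1,2,3,3,2,1,0,0,0,0 for degrees 0…9.
Finally multiplying by (1 + x + x^2 + x^3 + x^4), the product of all factors after the first has coefficients 1,3,6,9,11,11,9,6,3,1 for degrees 0…9.
[x^9] = 1·1 + 1·6 + 1·9 + 1·11 = 27.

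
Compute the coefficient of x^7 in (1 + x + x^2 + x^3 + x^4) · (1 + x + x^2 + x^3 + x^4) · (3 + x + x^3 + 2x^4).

(1 + x + x^2 + x^3 + x^4) has coefficients 1,1,1,1,1 for degrees 0…4.
(1 + x + x^2 + x^3 + x^4) has coefficients 1,1,1,1,1,0,0,0 for degrees 0…7.
Finally multiplying by (3 + x + x^3 + 2x^4), the product of all factors after the first has coefficients 3,4,4,5,7,4,3,3 for degrees 0…7.
[x^7] = 1·3 + 1·3 + 1·4 + 1·7 + 1·5 = 22.

22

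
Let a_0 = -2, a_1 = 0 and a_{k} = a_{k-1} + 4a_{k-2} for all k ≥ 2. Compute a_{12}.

-60712

The ordinary generating function has denominator 1 - x - 4x^2.
Iterating the recurrence: a_0,…,a_{12} = -2, 0, -8, -8, -40, -72, -232, -520, -1448, -3528, -9320, -23432, -60712.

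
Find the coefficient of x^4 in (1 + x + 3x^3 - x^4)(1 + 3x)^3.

53

(1 + x + 3x^3 - x^4) has coefficients 1,1,0,3,-1 for degrees 0…4.
(1 + 3x)^3 has coefficients 1,9,27,27,0 for degrees 0…4.
[x^4] = 1·0 + 1·27 + 3·9 − 1·1 = 53.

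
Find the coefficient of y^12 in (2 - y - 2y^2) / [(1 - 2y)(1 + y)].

2731

The denominator gives the recurrence a_n = a_(n−1) + 2a_(n−2) for n ≥ 3; the numerator fixes a_0 = 2, a_1 = 1, a_2 = 3.
Iterating: 2, 1, 3, 5, 11, 21, 43, 85, 171, 341, 683, 1365, 2731, so a_12 = 2731.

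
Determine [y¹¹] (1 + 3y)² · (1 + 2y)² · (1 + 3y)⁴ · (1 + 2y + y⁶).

8478

(1 + 3y)² has coefficients 1,6,9 for degrees 0…2.
(1 + 2y)² has coefficients 1,4,4,0,0,0,0,0,0,0,0,0 for degrees 0…11.
Multiplying by (1 + 3y)⁴ gives running coefficients 1,16,106,372,729,756,324,0,0,0,0,0 for degrees 0…11.
Finally multiplying by (1 + 2y + y⁶), the product of all factors after the first has coefficients 1,18,138,584,1473,2214,1837,664,106,372,729,756 for degrees 0…11.
[y¹¹] = 1·756 + 6·729 + 9·372 = 8478.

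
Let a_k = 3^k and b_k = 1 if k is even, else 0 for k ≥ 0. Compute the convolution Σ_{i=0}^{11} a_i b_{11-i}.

This is [x^11] in the product of the two ordinary generating functions.
Σ = 1·0 + 3·1 + 9·0 + 27·1 + 81·0 + 243·1 + 729·0 + 2187·1 + 6561·0 + 19683·1 + 59049·0 + 177147·1 = 199290.

199290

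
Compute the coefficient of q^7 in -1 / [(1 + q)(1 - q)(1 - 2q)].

The denominator gives the recurrence a_n = 2a_(n−1) + a_(n−2) − 2a_(n−3) for n ≥ 3; the numerator fixes a_0 = -1, a_1 = -2, a_2 = -5.
Iterating: -1, -2, -5, -10, -21, -42, -85, -170, so a_7 = -170.

-170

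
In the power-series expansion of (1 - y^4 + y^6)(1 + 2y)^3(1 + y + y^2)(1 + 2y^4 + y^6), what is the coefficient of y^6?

21

(1 - y^4 + y^6) has coefficients 1,0,0,0,-1,0,1 for degrees 0…6.
(1 + 2y)^3 has coefficients 1,6,12,8,0,0,0 for degrees 0…6.
Multiplying by (1 + y + y^2) gives running coefficients 1,7,19,26,20,8,0 for degrees 0…6.
Finally multiplying by (1 + 2y^4 + y^6), the product of all factors after the first has coefficients 1,7,19,26,22,22,39 for degrees 0…6.
[y^6] = 1·39 − 1·19 + 1·1 = 21.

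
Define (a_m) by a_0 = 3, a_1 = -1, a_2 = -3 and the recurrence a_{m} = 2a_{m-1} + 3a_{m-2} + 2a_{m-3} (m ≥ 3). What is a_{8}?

The ordinary generating function has denominator 1 - 2t - 3t^2 - 2t^3.
Iterating the recurrence: a_0,…,a_{8} = 3, -1, -3, -3, -17, -49, -155, -491, -1545.

-1545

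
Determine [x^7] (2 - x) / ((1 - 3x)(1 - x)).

Partial fractions give a closed form: a_n = (5/2)·3^n + (-1/2)·1^n.
At n = 7: a_7 = 5467.

5467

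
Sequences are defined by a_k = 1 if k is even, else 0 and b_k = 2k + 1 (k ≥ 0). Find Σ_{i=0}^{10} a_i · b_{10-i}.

66

The convolution is the x^10 coefficient of A(x)B(x).
Σ = 1·21 + 0·19 + 1·17 + 0·15 + 1·13 + 0·11 + 1·9 + 0·7 + 1·5 + 0·3 + 1·1 = 66.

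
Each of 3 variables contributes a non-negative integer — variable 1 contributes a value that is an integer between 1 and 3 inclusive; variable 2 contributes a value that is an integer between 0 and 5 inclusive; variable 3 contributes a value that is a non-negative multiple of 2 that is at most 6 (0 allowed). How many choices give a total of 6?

The generating function for the choices is (q + q² + q³)·(1 + q + q² + q³ + q⁴ + q⁵)·(1 + q² + q⁴ + q⁶); the count is [q⁶].
(q + q² + q³) has coefficients 0,1,1,1 for degrees 0…3.
(1 + q + q² + q³ + q⁴ + q⁵) has coefficients 1,1,1,1,1,1,0 for degrees 0…6.
Finally multiplying by (1 + q² + q⁴ + q⁶), the product of all factors after the first has coefficients 1,1,2,2,3,3,3 for degrees 0…6.
[q⁶] = 1·3 + 1·3 + 1·2 = 8.

8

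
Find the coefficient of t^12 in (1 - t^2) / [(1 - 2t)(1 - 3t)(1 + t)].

1058786

The denominator gives the recurrence a_n = 4a_(n−1) − a_(n−2) − 6a_(n−3) for n ≥ 3; the numerator fixes a_0 = 1, a_1 = 4, a_2 = 14.
Iterating: 1, 4, 14, 46, 146, 454, 1394, 4246, 12866, 38854, 117074, 352246, 1058786, so a_12 = 1058786.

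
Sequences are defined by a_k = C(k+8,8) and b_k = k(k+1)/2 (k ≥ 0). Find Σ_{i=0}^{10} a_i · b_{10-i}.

167960

This is [x^10] in the product of the two ordinary generating functions.
Σ = 1·55 + 9·45 + 45·36 + 165·28 + 495·21 + 1287·15 + 3003·10 + 6435·6 + 12870·3 + 24310·1 + 43758·0 = 167960.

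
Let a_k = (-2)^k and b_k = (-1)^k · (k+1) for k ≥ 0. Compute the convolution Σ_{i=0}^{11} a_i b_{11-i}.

-8178

This is [x^11] in the product of the two ordinary generating functions.
Σ = 1·(-12) − 2·11 + 4·(-10) − 8·9 + 16·(-8) − 32·7 + 64·(-6) − 128·5 + 256·(-4) − 512·3 + 1024·(-2) − 2048·1 = -8178.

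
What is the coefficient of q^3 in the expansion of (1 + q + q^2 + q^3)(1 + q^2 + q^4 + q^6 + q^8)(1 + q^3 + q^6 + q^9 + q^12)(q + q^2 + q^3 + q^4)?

4

(1 + q + q^2 + q^3) has coefficients 1,1,1,1 for degrees 0…3.
(1 + q^2 + q^4 + q^6 + q^8) has coefficients 1,0,1,0 for degrees 0…3.
Multiplying by (1 + q^3 + q^6 + q^9 + q^12) gives running coefficients 1,0,1,1 for degrees 0…3.
Finally multiplying by (q + q^2 + q^3 + q^4), the product of all factors after the first has coefficients 0,1,1,2 for degrees 0…3.
[q^3] = 1·2 + 1·1 + 1·1 + 1·0 = 4.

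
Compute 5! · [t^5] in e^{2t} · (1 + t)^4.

2512

The EGF product rule gives c_5 = Σ_{k_1+k_2=5} C(5; k_1,k_2) · ∏ g_i(k_i), where e^{2t} gives (2)^k; (1+t)^4 gives the falling factorial (4)_k.
g_1(k) for k = 0…5: 1, 2, 4, 8, 16, 32.
g_2(k) for k = 0…5: 1, 4, 12, 24, 24, 0.
c_5 = Σ_k C(5,k)·g_1(k)·g_2(5−k) = 5·2·24 + 10·4·24 + 10·8·12 + 5·16·4 + 1·32·1 = 240 + 960 + 960 + 320 + 32 = 2512.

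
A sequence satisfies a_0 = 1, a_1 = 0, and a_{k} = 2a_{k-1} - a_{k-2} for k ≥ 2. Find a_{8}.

-7

The ordinary generating function has denominator 1 - 2x + x^2.
Iterating the recurrence: a_0,…,a_{8} = 1, 0, -1, -2, -3, -4, -5, -6, -7.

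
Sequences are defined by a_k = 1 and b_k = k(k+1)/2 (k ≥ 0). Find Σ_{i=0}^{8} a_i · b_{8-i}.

120

The convolution is the t^8 coefficient of A(t)B(t).
Σ = 1·36 + 1·28 + 1·21 + 1·15 + 1·10 + 1·6 + 1·3 + 1·1 + 1·0 = 120.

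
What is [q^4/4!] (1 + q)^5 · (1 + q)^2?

840

The EGF product rule gives c_4 = Σ_{k_1+k_2=4} C(4; k_1,k_2) · ∏ g_i(k_i), where (1+q)^5 gives the falling factorial (5)_k; (1+q)^2 gives the falling factorial (2)_k.
g_1(k) for k = 0…4: 1, 5, 20, 60, 120.
g_2(k) for k = 0…4: 1, 2, 2, 0, 0.
c_4 = Σ_k C(4,k)·g_1(k)·g_2(4−k) = 6·20·2 + 4·60·2 + 1·120·1 = 240 + 480 + 120 = 840.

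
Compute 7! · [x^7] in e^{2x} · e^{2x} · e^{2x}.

The EGF product rule gives c_7 = Σ_{k_1+k_2+k_3=7} C(7; k_1,k_2,k_3) · ∏ g_i(k_i), where e^{2x} gives (2)^k; e^{2x} gives (2)^k; e^{2x} gives (2)^k.
g_1(k) for k = 0…7: 1, 2, 4, 8, 16, 32, 64, 128.
g_2(k) for k = 0…7: 1, 2, 4, 8, 16, 32, 64, 128.
g_3(k) for k = 0…7: 1, 2, 4, 8, 16, 32, 64, 128.
First combine the last two factors: h(k) = Σ_j C(k,j)·g_2(j)·g_3(k−j) for k = 0…7: 1, 4, 16, 64, 256, 1024, 4096, 16384.
c_7 = Σ_k C(7,k)·g_1(k)·h(7−k) = 1·1·16384 + 7·2·4096 + 21·4·1024 + 35·8·256 + 35·16·64 + 21·32·16 + 7·64·4 + 1·128·1 = 16384 + 57344 + 86016 + 71680 + 35840 + 10752 + 1792 + 128 = 279936.

279936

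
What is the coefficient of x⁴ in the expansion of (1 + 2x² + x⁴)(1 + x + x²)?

3

(1 + 2x² + x⁴) has coefficients 1,0,2,0,1 for degrees 0…4.
(1 + x + x²) has coefficients 1,1,1,0,0 for degrees 0…4.
[x⁴] = 1·0 + 2·1 + 1·1 = 3.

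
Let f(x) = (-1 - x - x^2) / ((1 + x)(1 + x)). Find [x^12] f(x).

The denominator gives the recurrence a_n = −2a_(n−1) − a_(n−2) for n ≥ 3; the numerator fixes a_0 = -1, a_1 = 1, a_2 = -2.
Iterating: -1, 1, -2, 3, -4, 5, -6, 7, -8, 9, -10, 11, -12, so a_12 = -12.

-12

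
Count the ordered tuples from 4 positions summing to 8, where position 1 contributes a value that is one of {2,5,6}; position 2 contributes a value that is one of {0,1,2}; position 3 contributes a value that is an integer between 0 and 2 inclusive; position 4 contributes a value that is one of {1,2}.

9

The generating function for the choices is (t^2 + t^5 + t^6)·(1 + t + t^2)·(1 + t + t^2)·(t + t^2); the count is [t^8].
(t^2 + t^5 + t^6) has coefficients 0,0,1,0,0,1,1 for degrees 0…6.
(1 + t + t^2) has coefficients 1,1,1,0,0,0,0,0,0 for degrees 0…8.
Multiplying by (1 + t + t^2) gives running coefficients 1,2,3,2,1,0,0,0,0 for degrees 0…8.
Finally multiplying by (t + t^2), the product of all factors after the first has coefficients 0,1,3,5,5,3,1,0,0 for degrees 0…8.
[t^8] = 1·1 + 1·5 + 1·3 = 9.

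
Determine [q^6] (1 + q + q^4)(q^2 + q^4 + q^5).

(1 + q + q^4) has coefficients 1,1,0,0,1 for degrees 0…4.
(q^2 + q^4 + q^5) has coefficients 0,0,1,0,1,1,0 for degrees 0…6.
[q^6] = 1·0 + 1·1 + 1·1 = 2.

2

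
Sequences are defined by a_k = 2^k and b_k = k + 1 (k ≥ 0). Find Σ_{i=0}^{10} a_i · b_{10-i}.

The convolution is the x^10 coefficient of A(x)B(x).
Σ = 1·11 + 2·10 + 4·9 + 8·8 + 16·7 + 32·6 + 64·5 + 128·4 + 256·3 + 512·2 + 1024·1 = 4083.

4083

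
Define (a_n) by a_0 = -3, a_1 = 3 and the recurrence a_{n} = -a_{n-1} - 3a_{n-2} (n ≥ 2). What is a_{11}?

480

The ordinary generating function has denominator 1 + z + 3z^2.
Iterating the recurrence: a_0,…,a_{11} = -3, 3, 6, -15, -3, 48, -39, -105, 222, 93, -759, 480.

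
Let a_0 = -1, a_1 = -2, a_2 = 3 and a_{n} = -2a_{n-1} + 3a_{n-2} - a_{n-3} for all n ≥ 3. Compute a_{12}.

The ordinary generating function has denominator 1 + 2t - 3t^2 + t^3.
Iterating the recurrence: a_0,…,a_{12} = -1, -2, 3, -11, 33, -102, 314, -967, 2978, -9171, 28243, -86977, 267854.

267854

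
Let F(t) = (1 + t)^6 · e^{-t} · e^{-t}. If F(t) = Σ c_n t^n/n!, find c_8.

-5888

The EGF product rule gives c_8 = Σ_{k_1+k_2+k_3=8} C(8; k_1,k_2,k_3) · ∏ g_i(k_i), where (1+t)^6 gives the falling factorial (6)_k; e^{-t} gives (-1)^k; e^{-t} gives (-1)^k.
g_1(k) for k = 0…8: 1, 6, 30, 120, 360, 720, 720, 0, 0.
g_2(k) for k = 0…8: 1, -1, 1, -1, 1, -1, 1, -1, 1.
g_3(k) for k = 0…8: 1, -1, 1, -1, 1, -1, 1, -1, 1.
First combine the last two factors: h(k) = Σ_j C(k,j)·g_2(j)·g_3(k−j) for k = 0…8: 1, -2, 4, -8, 16, -32, 64, -128, 256.
c_8 = Σ_k C(8,k)·g_1(k)·h(8−k) = 1·1·256 + 8·6·(-128) + 28·30·64 + 56·120·(-32) + 70·360·16 + 56·720·(-8) + 28·720·4 = 256 − 6144 + 53760 − 215040 + 403200 − 322560 + 80640 = -5888.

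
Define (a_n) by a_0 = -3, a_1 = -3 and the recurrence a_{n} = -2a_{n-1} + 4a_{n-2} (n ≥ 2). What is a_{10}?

The ordinary generating function has denominator 1 + 2t - 4t^2.
Iterating the recurrence: a_0,…,a_{10} = -3, -3, -6, 0, -24, 48, -192, 576, -1920, 6144, -19968.

-19968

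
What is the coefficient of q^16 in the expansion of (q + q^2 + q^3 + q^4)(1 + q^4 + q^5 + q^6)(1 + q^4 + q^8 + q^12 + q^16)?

(q + q^2 + q^3 + q^4) has coefficients 0,1,1,1,1 for degrees 0…4.
(1 + q^4 + q^5 + q^6) has coefficients 1,0,0,0,1,1,1,0,0,0,0,0,0,0,0,0,0 for degrees 0…16.
Finally multiplying by (1 + q^4 + q^8 + q^12 + q^16), the product of all factors after the first has coefficients 1,0,0,0,2,1,1,0,2,1,1,0,2,1,1,0,2 for degrees 0…16.
[q^16] = 1·0 + 1·1 + 1·1 + 1·2 = 4.

4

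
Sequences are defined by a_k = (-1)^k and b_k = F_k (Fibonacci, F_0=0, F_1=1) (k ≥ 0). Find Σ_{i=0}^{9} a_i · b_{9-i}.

The convolution is the x^9 coefficient of A(x)B(x).
Σ = 1·34 − 1·21 + 1·13 − 1·8 + 1·5 − 1·3 + 1·2 − 1·1 + 1·1 − 1·0 = 22.

22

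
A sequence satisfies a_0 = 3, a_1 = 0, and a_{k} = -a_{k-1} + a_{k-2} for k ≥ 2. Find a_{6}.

The ordinary generating function has denominator 1 + t - t^2.
Iterating the recurrence: a_0,…,a_{6} = 3, 0, 3, -3, 6, -9, 15.

15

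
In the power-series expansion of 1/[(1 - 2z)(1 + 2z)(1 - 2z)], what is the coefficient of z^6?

256

The denominator gives the recurrence a_n = 2a_(n−1) + 4a_(n−2) − 8a_(n−3) for n ≥ 3; the numerator fixes a_0 = 1, a_1 = 2, a_2 = 8.
Iterating: 1, 2, 8, 16, 48, 96, 256, so a_6 = 256.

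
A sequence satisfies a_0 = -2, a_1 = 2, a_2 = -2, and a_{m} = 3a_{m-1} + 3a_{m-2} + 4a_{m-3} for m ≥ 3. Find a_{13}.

The ordinary generating function has denominator 1 - 3q - 3q^2 - 4q^3.
Iterating the recurrence: a_0,…,a_{13} = -2, 2, -2, -8, -22, -98, -392, -1558, -6242, -24968, -99862, -399458, -1597832, -6391318.

-6391318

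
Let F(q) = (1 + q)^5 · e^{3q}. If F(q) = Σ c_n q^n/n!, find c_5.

14988

The EGF product rule gives c_5 = Σ_{k_1+k_2=5} C(5; k_1,k_2) · ∏ g_i(k_i), where (1+q)^5 gives the falling factorial (5)_k; e^{3q} gives (3)^k.
g_1(k) for k = 0…5: 1, 5, 20, 60, 120, 120.
g_2(k) for k = 0…5: 1, 3, 9, 27, 81, 243.
c_5 = Σ_k C(5,k)·g_1(k)·g_2(5−k) = 1·1·243 + 5·5·81 + 10·20·27 + 10·60·9 + 5·120·3 + 1·120·1 = 243 + 2025 + 5400 + 5400 + 1800 + 120 = 14988.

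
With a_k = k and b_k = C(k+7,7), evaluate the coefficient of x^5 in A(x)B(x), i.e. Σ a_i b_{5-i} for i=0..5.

715

The convolution is the x^5 coefficient of A(x)B(x).
Σ = 0·792 + 1·330 + 2·120 + 3·36 + 4·8 + 5·1 = 715.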